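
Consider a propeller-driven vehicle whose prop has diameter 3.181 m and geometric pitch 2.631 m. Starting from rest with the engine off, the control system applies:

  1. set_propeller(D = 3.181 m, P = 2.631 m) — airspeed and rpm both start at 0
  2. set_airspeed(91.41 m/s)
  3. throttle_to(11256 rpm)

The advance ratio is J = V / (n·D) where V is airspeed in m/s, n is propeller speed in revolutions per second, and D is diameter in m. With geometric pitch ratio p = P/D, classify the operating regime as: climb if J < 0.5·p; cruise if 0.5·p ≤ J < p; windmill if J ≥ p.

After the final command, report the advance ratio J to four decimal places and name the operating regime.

J = 0.1532, regime = climb

set_propeller: D = 3.181 m, P = 2.631 m (p = P/D = 0.827098); state ← (V=0, rpm=0)
set_airspeed(91.41): V ← 91.41 m/s
throttle_to(11256): rpm ← 11256
final state: V = 91.41 m/s, rpm = 11256 → n = rpm/60 = 187.600000 rev/s
J = V / (n·D) = 91.41 / (187.600000 × 3.181) = 0.153178
regime bands: climb J<0.4135 | cruise [0.4135, 0.8271) | windmill J≥0.8271
J = 0.1532 → climb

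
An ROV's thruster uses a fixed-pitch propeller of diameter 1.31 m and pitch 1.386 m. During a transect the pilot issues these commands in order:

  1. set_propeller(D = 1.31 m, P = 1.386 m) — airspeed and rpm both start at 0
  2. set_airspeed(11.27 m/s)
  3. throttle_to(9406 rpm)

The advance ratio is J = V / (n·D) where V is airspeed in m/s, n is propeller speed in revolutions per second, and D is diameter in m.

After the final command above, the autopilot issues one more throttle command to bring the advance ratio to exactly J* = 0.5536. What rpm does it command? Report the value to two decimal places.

rpm = 932.41

set_propeller: D = 1.31 m, P = 1.386 m (p = P/D = 1.058015); state ← (V=0, rpm=0)
set_airspeed(11.27): V ← 11.27 m/s
throttle_to(9406): rpm ← 9406
final state: V = 11.27 m/s, rpm = 9406 → n = rpm/60 = 156.766667 rev/s
target J* = 0.5536; solve J* = V/(n·D) for n: n = V/(J*·D) = 11.27/(0.5536 × 1.31) = 15.540198 rev/s
rpm = 60·n = 932.411861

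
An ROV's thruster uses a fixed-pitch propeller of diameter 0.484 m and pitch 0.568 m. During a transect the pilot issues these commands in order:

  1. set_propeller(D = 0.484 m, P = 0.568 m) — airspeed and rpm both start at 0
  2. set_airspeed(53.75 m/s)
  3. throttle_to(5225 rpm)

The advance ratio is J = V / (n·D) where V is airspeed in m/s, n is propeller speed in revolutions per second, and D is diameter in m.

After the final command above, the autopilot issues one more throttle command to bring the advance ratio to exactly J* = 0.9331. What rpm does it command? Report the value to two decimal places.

rpm = 7140.95

set_propeller: D = 0.484 m, P = 0.568 m (p = P/D = 1.173554); state ← (V=0, rpm=0)
set_airspeed(53.75): V ← 53.75 m/s
throttle_to(5225): rpm ← 5225
final state: V = 53.75 m/s, rpm = 5225 → n = rpm/60 = 87.083333 rev/s
target J* = 0.9331; solve J* = V/(n·D) for n: n = V/(J*·D) = 53.75/(0.9331 × 0.484) = 119.015881 rev/s
rpm = 60·n = 7140.952889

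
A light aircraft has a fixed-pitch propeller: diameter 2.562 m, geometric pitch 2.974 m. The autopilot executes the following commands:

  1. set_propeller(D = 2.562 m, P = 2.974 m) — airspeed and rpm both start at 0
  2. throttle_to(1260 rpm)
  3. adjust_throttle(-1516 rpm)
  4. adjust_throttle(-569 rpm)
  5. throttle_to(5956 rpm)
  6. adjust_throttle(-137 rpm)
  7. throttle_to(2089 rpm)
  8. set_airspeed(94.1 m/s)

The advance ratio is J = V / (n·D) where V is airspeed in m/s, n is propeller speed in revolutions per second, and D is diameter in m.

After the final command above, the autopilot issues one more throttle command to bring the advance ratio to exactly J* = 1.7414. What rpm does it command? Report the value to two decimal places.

rpm = 1265.50

set_propeller: D = 2.562 m, P = 2.974 m (p = P/D = 1.160812); state ← (V=0, rpm=0)
throttle_to(1260): rpm ← 1260
adjust_throttle(-1516): rpm ← 1260 -1516 = -256
adjust_throttle(-569): rpm ← -256 -569 = -825
throttle_to(5956): rpm ← 5956
adjust_throttle(-137): rpm ← 5956 -137 = 5819
throttle_to(2089): rpm ← 2089
set_airspeed(94.1): V ← 94.1 m/s
final state: V = 94.1 m/s, rpm = 2089 → n = rpm/60 = 34.816667 rev/s
target J* = 1.7414; solve J* = V/(n·D) for n: n = V/(J*·D) = 94.1/(1.7414 × 2.562) = 21.091718 rev/s
rpm = 60·n = 1265.503085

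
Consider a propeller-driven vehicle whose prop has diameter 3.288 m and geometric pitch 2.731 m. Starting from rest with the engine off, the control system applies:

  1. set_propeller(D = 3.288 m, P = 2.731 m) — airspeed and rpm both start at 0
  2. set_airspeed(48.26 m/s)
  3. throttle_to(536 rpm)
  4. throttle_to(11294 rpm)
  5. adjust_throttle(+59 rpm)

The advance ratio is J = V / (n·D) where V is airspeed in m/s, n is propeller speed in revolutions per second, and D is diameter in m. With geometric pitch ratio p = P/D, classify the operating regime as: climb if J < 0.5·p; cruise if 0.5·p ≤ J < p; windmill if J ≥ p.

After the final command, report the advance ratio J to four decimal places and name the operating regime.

J = 0.0776, regime = climb

set_propeller: D = 3.288 m, P = 2.731 m (p = P/D = 0.830596); state ← (V=0, rpm=0)
set_airspeed(48.26): V ← 48.26 m/s
throttle_to(536): rpm ← 536
throttle_to(11294): rpm ← 11294
adjust_throttle(+59): rpm ← 11294 +59 = 11353
final state: V = 48.26 m/s, rpm = 11353 → n = rpm/60 = 189.216667 rev/s
J = V / (n·D) = 48.26 / (189.216667 × 3.288) = 0.077570
regime bands: climb J<0.4153 | cruise [0.4153, 0.8306) | windmill J≥0.8306
J = 0.0776 → climb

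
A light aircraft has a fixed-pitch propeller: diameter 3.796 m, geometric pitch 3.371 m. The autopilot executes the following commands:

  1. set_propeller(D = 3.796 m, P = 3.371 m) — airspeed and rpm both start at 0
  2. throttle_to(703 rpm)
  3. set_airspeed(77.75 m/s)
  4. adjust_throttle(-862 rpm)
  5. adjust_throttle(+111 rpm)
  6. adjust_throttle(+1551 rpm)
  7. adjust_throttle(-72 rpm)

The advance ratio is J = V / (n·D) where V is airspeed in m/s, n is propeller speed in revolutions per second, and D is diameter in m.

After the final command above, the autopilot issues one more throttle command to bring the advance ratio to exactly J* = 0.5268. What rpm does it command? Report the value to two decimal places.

rpm = 2332.81

set_propeller: D = 3.796 m, P = 3.371 m (p = P/D = 0.888040); state ← (V=0, rpm=0)
throttle_to(703): rpm ← 703
set_airspeed(77.75): V ← 77.75 m/s
adjust_throttle(-862): rpm ← 703 -862 = -159
adjust_throttle(+111): rpm ← -159 +111 = -48
adjust_throttle(+1551): rpm ← -48 +1551 = 1503
adjust_throttle(-72): rpm ← 1503 -72 = 1431
final state: V = 77.75 m/s, rpm = 1431 → n = rpm/60 = 23.850000 rev/s
target J* = 0.5268; solve J* = V/(n·D) for n: n = V/(J*·D) = 77.75/(0.5268 × 3.796) = 38.880194 rev/s
rpm = 60·n = 2332.811664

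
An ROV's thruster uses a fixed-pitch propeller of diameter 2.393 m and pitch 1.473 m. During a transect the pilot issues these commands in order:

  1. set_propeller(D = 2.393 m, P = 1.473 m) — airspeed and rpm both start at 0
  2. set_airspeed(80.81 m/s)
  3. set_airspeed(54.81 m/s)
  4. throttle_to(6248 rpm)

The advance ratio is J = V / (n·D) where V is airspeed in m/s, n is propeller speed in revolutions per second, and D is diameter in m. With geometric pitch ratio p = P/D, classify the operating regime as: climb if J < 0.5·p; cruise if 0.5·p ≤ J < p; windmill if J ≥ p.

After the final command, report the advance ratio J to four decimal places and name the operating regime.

set_propeller: D = 2.393 m, P = 1.473 m (p = P/D = 0.615545); state ← (V=0, rpm=0)
set_airspeed(80.81): V ← 80.81 m/s
set_airspeed(54.81): V ← 54.81 m/s
throttle_to(6248): rpm ← 6248
final state: V = 54.81 m/s, rpm = 6248 → n = rpm/60 = 104.133333 rev/s
J = V / (n·D) = 54.81 / (104.133333 × 2.393) = 0.219952
regime bands: climb J<0.3078 | cruise [0.3078, 0.6155) | windmill J≥0.6155
J = 0.2200 → climb

J = 0.2200, regime = climb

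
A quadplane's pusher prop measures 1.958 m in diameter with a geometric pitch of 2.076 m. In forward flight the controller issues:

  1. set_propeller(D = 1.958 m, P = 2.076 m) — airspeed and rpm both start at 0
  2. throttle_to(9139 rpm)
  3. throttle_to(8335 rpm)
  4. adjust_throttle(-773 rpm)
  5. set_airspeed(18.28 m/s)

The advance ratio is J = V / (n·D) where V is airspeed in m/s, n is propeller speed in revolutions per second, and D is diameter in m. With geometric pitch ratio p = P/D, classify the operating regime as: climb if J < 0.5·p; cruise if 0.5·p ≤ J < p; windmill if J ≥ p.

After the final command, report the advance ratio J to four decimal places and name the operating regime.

set_propeller: D = 1.958 m, P = 2.076 m (p = P/D = 1.060266); state ← (V=0, rpm=0)
throttle_to(9139): rpm ← 9139
throttle_to(8335): rpm ← 8335
adjust_throttle(-773): rpm ← 8335 -773 = 7562
set_airspeed(18.28): V ← 18.28 m/s
final state: V = 18.28 m/s, rpm = 7562 → n = rpm/60 = 126.033333 rev/s
J = V / (n·D) = 18.28 / (126.033333 × 1.958) = 0.074076
regime bands: climb J<0.5301 | cruise [0.5301, 1.0603) | windmill J≥1.0603
J = 0.0741 → climb

J = 0.0741, regime = climb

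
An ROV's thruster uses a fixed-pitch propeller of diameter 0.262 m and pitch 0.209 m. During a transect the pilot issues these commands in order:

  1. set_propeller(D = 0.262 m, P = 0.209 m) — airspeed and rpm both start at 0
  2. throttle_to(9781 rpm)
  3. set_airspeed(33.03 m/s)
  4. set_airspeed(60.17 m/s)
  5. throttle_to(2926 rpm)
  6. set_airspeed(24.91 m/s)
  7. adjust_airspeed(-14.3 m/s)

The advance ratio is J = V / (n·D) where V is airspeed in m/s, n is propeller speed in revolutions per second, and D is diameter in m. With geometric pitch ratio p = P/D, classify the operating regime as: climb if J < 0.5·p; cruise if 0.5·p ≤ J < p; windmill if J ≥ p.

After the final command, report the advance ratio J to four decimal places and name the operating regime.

set_propeller: D = 0.262 m, P = 0.209 m (p = P/D = 0.797710); state ← (V=0, rpm=0)
throttle_to(9781): rpm ← 9781
set_airspeed(33.03): V ← 33.03 m/s
set_airspeed(60.17): V ← 60.17 m/s
throttle_to(2926): rpm ← 2926
set_airspeed(24.91): V ← 24.91 m/s
adjust_airspeed(-14.3): V ← 24.91 -14.3 = 10.61 m/s
final state: V = 10.61 m/s, rpm = 2926 → n = rpm/60 = 48.766667 rev/s
J = V / (n·D) = 10.61 / (48.766667 × 0.262) = 0.830407
regime bands: climb J<0.3989 | cruise [0.3989, 0.7977) | windmill J≥0.7977
J = 0.8304 → windmill

J = 0.8304, regime = windmill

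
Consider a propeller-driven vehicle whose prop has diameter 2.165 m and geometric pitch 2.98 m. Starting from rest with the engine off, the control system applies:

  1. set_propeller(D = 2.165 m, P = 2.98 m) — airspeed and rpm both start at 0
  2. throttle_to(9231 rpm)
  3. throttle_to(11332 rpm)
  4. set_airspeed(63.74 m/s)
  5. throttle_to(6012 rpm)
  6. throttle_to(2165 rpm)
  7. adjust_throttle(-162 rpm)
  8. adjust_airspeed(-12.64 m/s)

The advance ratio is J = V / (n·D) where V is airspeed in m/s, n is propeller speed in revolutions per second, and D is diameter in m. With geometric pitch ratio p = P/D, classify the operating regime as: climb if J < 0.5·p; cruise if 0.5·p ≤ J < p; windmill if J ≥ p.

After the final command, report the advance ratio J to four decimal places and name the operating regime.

set_propeller: D = 2.165 m, P = 2.98 m (p = P/D = 1.376443); state ← (V=0, rpm=0)
throttle_to(9231): rpm ← 9231
throttle_to(11332): rpm ← 11332
set_airspeed(63.74): V ← 63.74 m/s
throttle_to(6012): rpm ← 6012
throttle_to(2165): rpm ← 2165
adjust_throttle(-162): rpm ← 2165 -162 = 2003
adjust_airspeed(-12.64): V ← 63.74 -12.64 = 51.1 m/s
final state: V = 51.1 m/s, rpm = 2003 → n = rpm/60 = 33.383333 rev/s
J = V / (n·D) = 51.1 / (33.383333 × 2.165) = 0.707023
regime bands: climb J<0.6882 | cruise [0.6882, 1.3764) | windmill J≥1.3764
J = 0.7070 → cruise

J = 0.7070, regime = cruise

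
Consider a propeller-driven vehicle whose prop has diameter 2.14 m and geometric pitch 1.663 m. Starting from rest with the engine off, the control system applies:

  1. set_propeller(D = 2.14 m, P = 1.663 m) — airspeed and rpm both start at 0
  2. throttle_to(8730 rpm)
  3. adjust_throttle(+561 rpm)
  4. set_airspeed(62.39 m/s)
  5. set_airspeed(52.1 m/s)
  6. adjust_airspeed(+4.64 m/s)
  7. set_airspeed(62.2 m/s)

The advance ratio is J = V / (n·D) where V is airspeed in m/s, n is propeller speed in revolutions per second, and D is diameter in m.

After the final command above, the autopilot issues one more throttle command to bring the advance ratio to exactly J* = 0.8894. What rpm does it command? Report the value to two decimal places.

set_propeller: D = 2.14 m, P = 1.663 m (p = P/D = 0.777103); state ← (V=0, rpm=0)
throttle_to(8730): rpm ← 8730
adjust_throttle(+561): rpm ← 8730 +561 = 9291
set_airspeed(62.39): V ← 62.39 m/s
set_airspeed(52.1): V ← 52.1 m/s
adjust_airspeed(+4.64): V ← 52.1 +4.64 = 56.74 m/s
set_airspeed(62.2): V ← 62.2 m/s
final state: V = 62.2 m/s, rpm = 9291 → n = rpm/60 = 154.850000 rev/s
target J* = 0.8894; solve J* = V/(n·D) for n: n = V/(J*·D) = 62.2/(0.8894 × 2.14) = 32.679807 rev/s
rpm = 60·n = 1960.788435

rpm = 1960.79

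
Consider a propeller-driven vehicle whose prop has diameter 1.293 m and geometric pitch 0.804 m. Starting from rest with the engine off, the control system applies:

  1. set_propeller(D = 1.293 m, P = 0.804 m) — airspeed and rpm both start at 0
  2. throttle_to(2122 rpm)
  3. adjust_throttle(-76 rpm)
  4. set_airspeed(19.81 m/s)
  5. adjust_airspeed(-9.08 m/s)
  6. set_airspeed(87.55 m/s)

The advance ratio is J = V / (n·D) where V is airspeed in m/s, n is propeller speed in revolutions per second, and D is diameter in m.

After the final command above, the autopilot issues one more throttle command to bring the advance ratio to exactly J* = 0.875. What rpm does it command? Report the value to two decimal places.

rpm = 4643.02

set_propeller: D = 1.293 m, P = 0.804 m (p = P/D = 0.621810); state ← (V=0, rpm=0)
throttle_to(2122): rpm ← 2122
adjust_throttle(-76): rpm ← 2122 -76 = 2046
set_airspeed(19.81): V ← 19.81 m/s
adjust_airspeed(-9.08): V ← 19.81 -9.08 = 10.73 m/s
set_airspeed(87.55): V ← 87.55 m/s
final state: V = 87.55 m/s, rpm = 2046 → n = rpm/60 = 34.100000 rev/s
target J* = 0.875; solve J* = V/(n·D) for n: n = V/(J*·D) = 87.55/(0.875 × 1.293) = 77.383715 rev/s
rpm = 60·n = 4643.022870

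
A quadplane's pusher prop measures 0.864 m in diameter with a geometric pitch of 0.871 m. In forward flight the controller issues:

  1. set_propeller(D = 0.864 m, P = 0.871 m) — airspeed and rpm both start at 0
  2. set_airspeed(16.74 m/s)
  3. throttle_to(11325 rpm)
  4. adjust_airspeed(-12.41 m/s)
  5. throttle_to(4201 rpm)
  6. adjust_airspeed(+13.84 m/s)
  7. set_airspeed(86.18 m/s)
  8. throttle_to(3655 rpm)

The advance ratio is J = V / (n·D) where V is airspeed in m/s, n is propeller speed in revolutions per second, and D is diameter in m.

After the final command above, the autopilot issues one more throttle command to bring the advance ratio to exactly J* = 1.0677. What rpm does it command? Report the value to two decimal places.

rpm = 5605.25

set_propeller: D = 0.864 m, P = 0.871 m (p = P/D = 1.008102); state ← (V=0, rpm=0)
set_airspeed(16.74): V ← 16.74 m/s
throttle_to(11325): rpm ← 11325
adjust_airspeed(-12.41): V ← 16.74 -12.41 = 4.33 m/s
throttle_to(4201): rpm ← 4201
adjust_airspeed(+13.84): V ← 4.33 +13.84 = 18.17 m/s
set_airspeed(86.18): V ← 86.18 m/s
throttle_to(3655): rpm ← 3655
final state: V = 86.18 m/s, rpm = 3655 → n = rpm/60 = 60.916667 rev/s
target J* = 1.0677; solve J* = V/(n·D) for n: n = V/(J*·D) = 86.18/(1.0677 × 0.864) = 93.420783 rev/s
rpm = 60·n = 5605.247000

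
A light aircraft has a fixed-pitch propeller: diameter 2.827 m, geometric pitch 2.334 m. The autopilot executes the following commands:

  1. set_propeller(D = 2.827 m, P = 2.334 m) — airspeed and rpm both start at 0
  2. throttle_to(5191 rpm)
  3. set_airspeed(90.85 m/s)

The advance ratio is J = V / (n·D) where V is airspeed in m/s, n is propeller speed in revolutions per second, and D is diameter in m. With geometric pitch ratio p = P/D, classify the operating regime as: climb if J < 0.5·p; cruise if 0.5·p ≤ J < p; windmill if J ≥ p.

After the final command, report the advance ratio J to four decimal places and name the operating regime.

J = 0.3714, regime = climb

set_propeller: D = 2.827 m, P = 2.334 m (p = P/D = 0.825610); state ← (V=0, rpm=0)
throttle_to(5191): rpm ← 5191
set_airspeed(90.85): V ← 90.85 m/s
final state: V = 90.85 m/s, rpm = 5191 → n = rpm/60 = 86.516667 rev/s
J = V / (n·D) = 90.85 / (86.516667 × 2.827) = 0.371449
regime bands: climb J<0.4128 | cruise [0.4128, 0.8256) | windmill J≥0.8256
J = 0.3714 → climb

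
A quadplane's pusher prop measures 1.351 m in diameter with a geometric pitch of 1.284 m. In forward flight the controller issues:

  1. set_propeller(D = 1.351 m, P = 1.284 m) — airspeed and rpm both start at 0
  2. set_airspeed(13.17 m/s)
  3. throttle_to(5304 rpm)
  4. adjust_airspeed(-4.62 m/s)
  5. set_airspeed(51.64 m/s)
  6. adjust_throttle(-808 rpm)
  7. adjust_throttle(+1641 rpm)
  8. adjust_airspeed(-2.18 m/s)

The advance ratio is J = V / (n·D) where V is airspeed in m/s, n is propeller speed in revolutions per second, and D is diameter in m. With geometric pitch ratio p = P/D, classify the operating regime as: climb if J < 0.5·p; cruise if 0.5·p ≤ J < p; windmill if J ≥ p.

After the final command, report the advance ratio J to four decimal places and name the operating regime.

set_propeller: D = 1.351 m, P = 1.284 m (p = P/D = 0.950407); state ← (V=0, rpm=0)
set_airspeed(13.17): V ← 13.17 m/s
throttle_to(5304): rpm ← 5304
adjust_airspeed(-4.62): V ← 13.17 -4.62 = 8.55 m/s
set_airspeed(51.64): V ← 51.64 m/s
adjust_throttle(-808): rpm ← 5304 -808 = 4496
adjust_throttle(+1641): rpm ← 4496 +1641 = 6137
adjust_airspeed(-2.18): V ← 51.64 -2.18 = 49.46 m/s
final state: V = 49.46 m/s, rpm = 6137 → n = rpm/60 = 102.283333 rev/s
J = V / (n·D) = 49.46 / (102.283333 × 1.351) = 0.357927
regime bands: climb J<0.4752 | cruise [0.4752, 0.9504) | windmill J≥0.9504
J = 0.3579 → climb

J = 0.3579, regime = climb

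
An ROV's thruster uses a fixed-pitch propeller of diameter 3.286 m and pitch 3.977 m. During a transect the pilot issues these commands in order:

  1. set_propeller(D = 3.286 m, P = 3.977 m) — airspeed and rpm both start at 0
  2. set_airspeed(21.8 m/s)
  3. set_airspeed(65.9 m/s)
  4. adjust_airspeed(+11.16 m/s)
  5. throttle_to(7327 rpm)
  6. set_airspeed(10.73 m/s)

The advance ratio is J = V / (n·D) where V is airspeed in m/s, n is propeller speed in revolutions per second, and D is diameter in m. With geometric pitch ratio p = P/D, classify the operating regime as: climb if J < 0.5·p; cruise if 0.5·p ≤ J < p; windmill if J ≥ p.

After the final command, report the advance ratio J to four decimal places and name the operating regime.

set_propeller: D = 3.286 m, P = 3.977 m (p = P/D = 1.210286); state ← (V=0, rpm=0)
set_airspeed(21.8): V ← 21.8 m/s
set_airspeed(65.9): V ← 65.9 m/s
adjust_airspeed(+11.16): V ← 65.9 +11.16 = 77.06 m/s
throttle_to(7327): rpm ← 7327
set_airspeed(10.73): V ← 10.73 m/s
final state: V = 10.73 m/s, rpm = 7327 → n = rpm/60 = 122.116667 rev/s
J = V / (n·D) = 10.73 / (122.116667 × 3.286) = 0.026740
regime bands: climb J<0.6051 | cruise [0.6051, 1.2103) | windmill J≥1.2103
J = 0.0267 → climb

J = 0.0267, regime = climb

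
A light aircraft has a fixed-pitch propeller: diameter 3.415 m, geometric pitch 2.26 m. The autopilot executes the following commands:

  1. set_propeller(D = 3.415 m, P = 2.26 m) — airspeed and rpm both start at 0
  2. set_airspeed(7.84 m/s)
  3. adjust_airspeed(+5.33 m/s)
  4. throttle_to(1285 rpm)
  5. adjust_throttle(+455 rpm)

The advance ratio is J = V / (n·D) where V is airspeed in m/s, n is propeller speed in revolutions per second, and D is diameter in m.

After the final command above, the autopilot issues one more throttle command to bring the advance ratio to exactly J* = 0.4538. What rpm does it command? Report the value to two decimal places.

rpm = 509.90

set_propeller: D = 3.415 m, P = 2.26 m (p = P/D = 0.661786); state ← (V=0, rpm=0)
set_airspeed(7.84): V ← 7.84 m/s
adjust_airspeed(+5.33): V ← 7.84 +5.33 = 13.17 m/s
throttle_to(1285): rpm ← 1285
adjust_throttle(+455): rpm ← 1285 +455 = 1740
final state: V = 13.17 m/s, rpm = 1740 → n = rpm/60 = 29.000000 rev/s
target J* = 0.4538; solve J* = V/(n·D) for n: n = V/(J*·D) = 13.17/(0.4538 × 3.415) = 8.498271 rev/s
rpm = 60·n = 509.896259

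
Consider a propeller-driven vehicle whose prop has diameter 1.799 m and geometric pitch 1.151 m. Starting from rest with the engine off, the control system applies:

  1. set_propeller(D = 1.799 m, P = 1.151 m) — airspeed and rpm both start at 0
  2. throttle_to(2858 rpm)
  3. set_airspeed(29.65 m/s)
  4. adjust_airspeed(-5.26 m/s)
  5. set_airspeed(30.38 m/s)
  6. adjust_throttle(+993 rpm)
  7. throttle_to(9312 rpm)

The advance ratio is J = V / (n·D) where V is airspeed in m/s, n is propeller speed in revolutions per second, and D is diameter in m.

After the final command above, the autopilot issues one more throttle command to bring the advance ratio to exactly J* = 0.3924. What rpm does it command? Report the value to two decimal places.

rpm = 2582.13

set_propeller: D = 1.799 m, P = 1.151 m (p = P/D = 0.639800); state ← (V=0, rpm=0)
throttle_to(2858): rpm ← 2858
set_airspeed(29.65): V ← 29.65 m/s
adjust_airspeed(-5.26): V ← 29.65 -5.26 = 24.39 m/s
set_airspeed(30.38): V ← 30.38 m/s
adjust_throttle(+993): rpm ← 2858 +993 = 3851
throttle_to(9312): rpm ← 9312
final state: V = 30.38 m/s, rpm = 9312 → n = rpm/60 = 155.200000 rev/s
target J* = 0.3924; solve J* = V/(n·D) for n: n = V/(J*·D) = 30.38/(0.3924 × 1.799) = 43.035575 rev/s
rpm = 60·n = 2582.134485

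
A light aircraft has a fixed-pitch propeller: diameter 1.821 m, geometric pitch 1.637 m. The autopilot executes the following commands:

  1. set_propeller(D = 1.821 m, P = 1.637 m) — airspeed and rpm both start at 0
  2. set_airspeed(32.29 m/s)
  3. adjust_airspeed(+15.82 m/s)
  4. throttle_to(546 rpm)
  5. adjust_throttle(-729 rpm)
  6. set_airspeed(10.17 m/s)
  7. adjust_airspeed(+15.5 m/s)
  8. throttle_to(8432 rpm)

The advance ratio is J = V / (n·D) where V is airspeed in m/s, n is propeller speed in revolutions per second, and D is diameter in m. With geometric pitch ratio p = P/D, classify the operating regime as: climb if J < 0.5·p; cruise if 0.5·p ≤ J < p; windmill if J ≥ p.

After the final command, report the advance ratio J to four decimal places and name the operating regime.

J = 0.1003, regime = climb

set_propeller: D = 1.821 m, P = 1.637 m (p = P/D = 0.898957); state ← (V=0, rpm=0)
set_airspeed(32.29): V ← 32.29 m/s
adjust_airspeed(+15.82): V ← 32.29 +15.82 = 48.11 m/s
throttle_to(546): rpm ← 546
adjust_throttle(-729): rpm ← 546 -729 = -183
set_airspeed(10.17): V ← 10.17 m/s
adjust_airspeed(+15.5): V ← 10.17 +15.5 = 25.67 m/s
throttle_to(8432): rpm ← 8432
final state: V = 25.67 m/s, rpm = 8432 → n = rpm/60 = 140.533333 rev/s
J = V / (n·D) = 25.67 / (140.533333 × 1.821) = 0.100308
regime bands: climb J<0.4495 | cruise [0.4495, 0.8990) | windmill J≥0.8990
J = 0.1003 → climb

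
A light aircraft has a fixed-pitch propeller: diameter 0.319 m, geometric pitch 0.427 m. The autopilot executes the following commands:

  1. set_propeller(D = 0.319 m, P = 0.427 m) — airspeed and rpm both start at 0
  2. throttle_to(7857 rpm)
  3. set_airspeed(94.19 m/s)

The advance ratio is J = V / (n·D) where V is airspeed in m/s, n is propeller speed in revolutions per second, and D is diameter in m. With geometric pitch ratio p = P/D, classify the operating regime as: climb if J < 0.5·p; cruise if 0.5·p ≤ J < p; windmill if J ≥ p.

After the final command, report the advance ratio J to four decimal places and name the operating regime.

set_propeller: D = 0.319 m, P = 0.427 m (p = P/D = 1.338558); state ← (V=0, rpm=0)
throttle_to(7857): rpm ← 7857
set_airspeed(94.19): V ← 94.19 m/s
final state: V = 94.19 m/s, rpm = 7857 → n = rpm/60 = 130.950000 rev/s
J = V / (n·D) = 94.19 / (130.950000 × 0.319) = 2.254803
regime bands: climb J<0.6693 | cruise [0.6693, 1.3386) | windmill J≥1.3386
J = 2.2548 → windmill

J = 2.2548, regime = windmill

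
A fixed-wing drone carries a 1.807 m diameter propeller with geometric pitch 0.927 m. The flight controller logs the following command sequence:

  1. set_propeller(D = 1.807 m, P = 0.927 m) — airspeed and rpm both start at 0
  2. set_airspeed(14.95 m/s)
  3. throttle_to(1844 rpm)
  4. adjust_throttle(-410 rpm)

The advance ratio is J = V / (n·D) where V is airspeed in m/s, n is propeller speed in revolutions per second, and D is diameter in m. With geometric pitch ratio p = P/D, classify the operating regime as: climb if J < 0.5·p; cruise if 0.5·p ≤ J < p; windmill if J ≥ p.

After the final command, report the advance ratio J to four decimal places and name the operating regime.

set_propeller: D = 1.807 m, P = 0.927 m (p = P/D = 0.513005); state ← (V=0, rpm=0)
set_airspeed(14.95): V ← 14.95 m/s
throttle_to(1844): rpm ← 1844
adjust_throttle(-410): rpm ← 1844 -410 = 1434
final state: V = 14.95 m/s, rpm = 1434 → n = rpm/60 = 23.900000 rev/s
J = V / (n·D) = 14.95 / (23.900000 × 1.807) = 0.346167
regime bands: climb J<0.2565 | cruise [0.2565, 0.5130) | windmill J≥0.5130
J = 0.3462 → cruise

J = 0.3462, regime = cruise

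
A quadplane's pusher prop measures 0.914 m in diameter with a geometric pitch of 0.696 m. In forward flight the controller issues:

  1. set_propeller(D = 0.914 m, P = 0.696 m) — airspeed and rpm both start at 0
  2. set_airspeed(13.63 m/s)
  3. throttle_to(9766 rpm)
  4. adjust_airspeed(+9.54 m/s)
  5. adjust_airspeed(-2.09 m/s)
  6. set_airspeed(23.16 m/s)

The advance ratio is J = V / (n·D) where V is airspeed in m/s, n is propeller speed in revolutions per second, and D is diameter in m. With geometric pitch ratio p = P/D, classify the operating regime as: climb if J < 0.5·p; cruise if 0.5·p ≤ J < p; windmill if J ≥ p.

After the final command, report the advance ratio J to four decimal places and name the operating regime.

set_propeller: D = 0.914 m, P = 0.696 m (p = P/D = 0.761488); state ← (V=0, rpm=0)
set_airspeed(13.63): V ← 13.63 m/s
throttle_to(9766): rpm ← 9766
adjust_airspeed(+9.54): V ← 13.63 +9.54 = 23.17 m/s
adjust_airspeed(-2.09): V ← 23.17 -2.09 = 21.08 m/s
set_airspeed(23.16): V ← 23.16 m/s
final state: V = 23.16 m/s, rpm = 9766 → n = rpm/60 = 162.766667 rev/s
J = V / (n·D) = 23.16 / (162.766667 × 0.914) = 0.155678
regime bands: climb J<0.3807 | cruise [0.3807, 0.7615) | windmill J≥0.7615
J = 0.1557 → climb

J = 0.1557, regime = climb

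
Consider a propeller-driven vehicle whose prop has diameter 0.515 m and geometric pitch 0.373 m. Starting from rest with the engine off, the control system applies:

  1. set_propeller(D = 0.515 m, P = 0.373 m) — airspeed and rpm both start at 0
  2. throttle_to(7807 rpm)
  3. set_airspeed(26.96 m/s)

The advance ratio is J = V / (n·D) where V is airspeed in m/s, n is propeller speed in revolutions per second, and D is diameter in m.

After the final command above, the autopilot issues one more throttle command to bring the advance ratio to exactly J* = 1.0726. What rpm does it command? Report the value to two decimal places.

rpm = 2928.37

set_propeller: D = 0.515 m, P = 0.373 m (p = P/D = 0.724272); state ← (V=0, rpm=0)
throttle_to(7807): rpm ← 7807
set_airspeed(26.96): V ← 26.96 m/s
final state: V = 26.96 m/s, rpm = 7807 → n = rpm/60 = 130.116667 rev/s
target J* = 1.0726; solve J* = V/(n·D) for n: n = V/(J*·D) = 26.96/(1.0726 × 0.515) = 48.806185 rev/s
rpm = 60·n = 2928.371130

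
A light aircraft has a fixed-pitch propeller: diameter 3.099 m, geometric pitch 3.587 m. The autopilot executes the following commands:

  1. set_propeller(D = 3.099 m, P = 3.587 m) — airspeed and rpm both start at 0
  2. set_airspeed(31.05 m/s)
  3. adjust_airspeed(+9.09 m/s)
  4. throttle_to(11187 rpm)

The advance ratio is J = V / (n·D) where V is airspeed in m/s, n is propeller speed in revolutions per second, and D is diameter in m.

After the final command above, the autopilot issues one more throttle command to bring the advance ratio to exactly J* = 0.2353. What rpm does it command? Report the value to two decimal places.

set_propeller: D = 3.099 m, P = 3.587 m (p = P/D = 1.157470); state ← (V=0, rpm=0)
set_airspeed(31.05): V ← 31.05 m/s
adjust_airspeed(+9.09): V ← 31.05 +9.09 = 40.14 m/s
throttle_to(11187): rpm ← 11187
final state: V = 40.14 m/s, rpm = 11187 → n = rpm/60 = 186.450000 rev/s
target J* = 0.2353; solve J* = V/(n·D) for n: n = V/(J*·D) = 40.14/(0.2353 × 3.099) = 55.047027 rev/s
rpm = 60·n = 3302.821592

rpm = 3302.82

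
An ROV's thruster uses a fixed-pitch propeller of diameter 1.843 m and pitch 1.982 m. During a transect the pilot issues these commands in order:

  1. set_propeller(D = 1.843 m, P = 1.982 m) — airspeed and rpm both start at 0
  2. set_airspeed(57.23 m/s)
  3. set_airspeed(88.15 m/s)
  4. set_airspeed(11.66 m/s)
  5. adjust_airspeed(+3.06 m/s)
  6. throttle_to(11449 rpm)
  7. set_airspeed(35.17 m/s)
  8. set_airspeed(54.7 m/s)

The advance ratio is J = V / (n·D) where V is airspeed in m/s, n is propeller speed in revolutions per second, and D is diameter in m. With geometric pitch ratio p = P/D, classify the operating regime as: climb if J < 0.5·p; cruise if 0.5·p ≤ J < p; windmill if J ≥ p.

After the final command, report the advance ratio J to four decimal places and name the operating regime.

set_propeller: D = 1.843 m, P = 1.982 m (p = P/D = 1.075421); state ← (V=0, rpm=0)
set_airspeed(57.23): V ← 57.23 m/s
set_airspeed(88.15): V ← 88.15 m/s
set_airspeed(11.66): V ← 11.66 m/s
adjust_airspeed(+3.06): V ← 11.66 +3.06 = 14.72 m/s
throttle_to(11449): rpm ← 11449
set_airspeed(35.17): V ← 35.17 m/s
set_airspeed(54.7): V ← 54.7 m/s
final state: V = 54.7 m/s, rpm = 11449 → n = rpm/60 = 190.816667 rev/s
J = V / (n·D) = 54.7 / (190.816667 × 1.843) = 0.155541
regime bands: climb J<0.5377 | cruise [0.5377, 1.0754) | windmill J≥1.0754
J = 0.1555 → climb

J = 0.1555, regime = climb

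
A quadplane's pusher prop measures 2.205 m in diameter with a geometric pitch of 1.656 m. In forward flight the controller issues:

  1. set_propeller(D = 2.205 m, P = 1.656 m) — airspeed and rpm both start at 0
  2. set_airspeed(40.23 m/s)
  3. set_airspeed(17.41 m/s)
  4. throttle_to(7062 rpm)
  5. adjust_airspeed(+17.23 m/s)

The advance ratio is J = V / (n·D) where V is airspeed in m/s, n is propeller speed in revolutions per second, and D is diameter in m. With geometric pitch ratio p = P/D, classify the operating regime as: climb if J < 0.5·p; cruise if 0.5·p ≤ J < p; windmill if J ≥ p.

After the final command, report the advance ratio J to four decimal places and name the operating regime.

J = 0.1335, regime = climb

set_propeller: D = 2.205 m, P = 1.656 m (p = P/D = 0.751020); state ← (V=0, rpm=0)
set_airspeed(40.23): V ← 40.23 m/s
set_airspeed(17.41): V ← 17.41 m/s
throttle_to(7062): rpm ← 7062
adjust_airspeed(+17.23): V ← 17.41 +17.23 = 34.64 m/s
final state: V = 34.64 m/s, rpm = 7062 → n = rpm/60 = 117.700000 rev/s
J = V / (n·D) = 34.64 / (117.700000 × 2.205) = 0.133473
regime bands: climb J<0.3755 | cruise [0.3755, 0.7510) | windmill J≥0.7510
J = 0.1335 → climb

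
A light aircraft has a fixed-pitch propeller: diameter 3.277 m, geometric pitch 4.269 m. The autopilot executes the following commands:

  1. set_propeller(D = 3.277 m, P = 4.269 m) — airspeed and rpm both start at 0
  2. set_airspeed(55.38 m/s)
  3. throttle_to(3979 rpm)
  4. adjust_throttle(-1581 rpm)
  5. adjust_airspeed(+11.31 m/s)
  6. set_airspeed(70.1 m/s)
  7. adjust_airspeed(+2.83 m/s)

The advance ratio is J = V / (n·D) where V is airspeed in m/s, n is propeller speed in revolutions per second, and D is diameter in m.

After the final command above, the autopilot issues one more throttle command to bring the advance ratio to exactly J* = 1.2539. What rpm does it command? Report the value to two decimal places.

set_propeller: D = 3.277 m, P = 4.269 m (p = P/D = 1.302716); state ← (V=0, rpm=0)
set_airspeed(55.38): V ← 55.38 m/s
throttle_to(3979): rpm ← 3979
adjust_throttle(-1581): rpm ← 3979 -1581 = 2398
adjust_airspeed(+11.31): V ← 55.38 +11.31 = 66.69 m/s
set_airspeed(70.1): V ← 70.1 m/s
adjust_airspeed(+2.83): V ← 70.1 +2.83 = 72.93 m/s
final state: V = 72.93 m/s, rpm = 2398 → n = rpm/60 = 39.966667 rev/s
target J* = 1.2539; solve J* = V/(n·D) for n: n = V/(J*·D) = 72.93/(1.2539 × 3.277) = 17.748713 rev/s
rpm = 60·n = 1064.922787

rpm = 1064.92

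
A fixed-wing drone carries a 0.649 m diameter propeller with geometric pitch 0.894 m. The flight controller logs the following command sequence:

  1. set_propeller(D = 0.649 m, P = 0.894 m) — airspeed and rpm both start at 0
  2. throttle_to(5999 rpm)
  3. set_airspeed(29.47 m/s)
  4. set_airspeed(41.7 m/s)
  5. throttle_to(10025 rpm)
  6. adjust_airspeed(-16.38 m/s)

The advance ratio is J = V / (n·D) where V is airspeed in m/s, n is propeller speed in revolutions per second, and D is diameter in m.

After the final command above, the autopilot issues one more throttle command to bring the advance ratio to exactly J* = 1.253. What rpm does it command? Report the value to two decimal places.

rpm = 1868.18

set_propeller: D = 0.649 m, P = 0.894 m (p = P/D = 1.377504); state ← (V=0, rpm=0)
throttle_to(5999): rpm ← 5999
set_airspeed(29.47): V ← 29.47 m/s
set_airspeed(41.7): V ← 41.7 m/s
throttle_to(10025): rpm ← 10025
adjust_airspeed(-16.38): V ← 41.7 -16.38 = 25.32 m/s
final state: V = 25.32 m/s, rpm = 10025 → n = rpm/60 = 167.083333 rev/s
target J* = 1.253; solve J* = V/(n·D) for n: n = V/(J*·D) = 25.32/(1.253 × 0.649) = 31.136367 rev/s
rpm = 60·n = 1868.182003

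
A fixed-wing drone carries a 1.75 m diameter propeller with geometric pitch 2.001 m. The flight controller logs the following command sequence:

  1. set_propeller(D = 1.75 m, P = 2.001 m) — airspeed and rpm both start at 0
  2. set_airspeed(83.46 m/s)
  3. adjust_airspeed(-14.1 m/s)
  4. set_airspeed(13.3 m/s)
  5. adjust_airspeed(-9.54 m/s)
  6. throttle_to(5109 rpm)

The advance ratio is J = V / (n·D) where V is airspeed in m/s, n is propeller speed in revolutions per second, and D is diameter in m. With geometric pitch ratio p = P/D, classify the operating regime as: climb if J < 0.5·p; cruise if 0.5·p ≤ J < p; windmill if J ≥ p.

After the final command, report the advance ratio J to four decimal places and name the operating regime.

J = 0.0252, regime = climb

set_propeller: D = 1.75 m, P = 2.001 m (p = P/D = 1.143429); state ← (V=0, rpm=0)
set_airspeed(83.46): V ← 83.46 m/s
adjust_airspeed(-14.1): V ← 83.46 -14.1 = 69.36 m/s
set_airspeed(13.3): V ← 13.3 m/s
adjust_airspeed(-9.54): V ← 13.3 -9.54 = 3.76 m/s
throttle_to(5109): rpm ← 5109
final state: V = 3.76 m/s, rpm = 5109 → n = rpm/60 = 85.150000 rev/s
J = V / (n·D) = 3.76 / (85.150000 × 1.75) = 0.025233
regime bands: climb J<0.5717 | cruise [0.5717, 1.1434) | windmill J≥1.1434
J = 0.0252 → climb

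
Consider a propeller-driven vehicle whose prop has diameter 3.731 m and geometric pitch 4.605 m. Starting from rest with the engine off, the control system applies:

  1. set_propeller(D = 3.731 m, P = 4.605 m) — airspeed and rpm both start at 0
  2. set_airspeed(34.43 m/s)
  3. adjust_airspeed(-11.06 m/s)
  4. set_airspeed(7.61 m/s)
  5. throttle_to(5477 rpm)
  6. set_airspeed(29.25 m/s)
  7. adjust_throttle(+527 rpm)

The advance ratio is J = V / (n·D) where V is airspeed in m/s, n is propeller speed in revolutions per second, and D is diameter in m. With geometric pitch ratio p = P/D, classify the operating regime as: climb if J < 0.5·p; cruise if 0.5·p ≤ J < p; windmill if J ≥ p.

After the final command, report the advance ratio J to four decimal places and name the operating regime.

J = 0.0783, regime = climb

set_propeller: D = 3.731 m, P = 4.605 m (p = P/D = 1.234254); state ← (V=0, rpm=0)
set_airspeed(34.43): V ← 34.43 m/s
adjust_airspeed(-11.06): V ← 34.43 -11.06 = 23.37 m/s
set_airspeed(7.61): V ← 7.61 m/s
throttle_to(5477): rpm ← 5477
set_airspeed(29.25): V ← 29.25 m/s
adjust_throttle(+527): rpm ← 5477 +527 = 6004
final state: V = 29.25 m/s, rpm = 6004 → n = rpm/60 = 100.066667 rev/s
J = V / (n·D) = 29.25 / (100.066667 × 3.731) = 0.078345
regime bands: climb J<0.6171 | cruise [0.6171, 1.2343) | windmill J≥1.2343
J = 0.0783 → climb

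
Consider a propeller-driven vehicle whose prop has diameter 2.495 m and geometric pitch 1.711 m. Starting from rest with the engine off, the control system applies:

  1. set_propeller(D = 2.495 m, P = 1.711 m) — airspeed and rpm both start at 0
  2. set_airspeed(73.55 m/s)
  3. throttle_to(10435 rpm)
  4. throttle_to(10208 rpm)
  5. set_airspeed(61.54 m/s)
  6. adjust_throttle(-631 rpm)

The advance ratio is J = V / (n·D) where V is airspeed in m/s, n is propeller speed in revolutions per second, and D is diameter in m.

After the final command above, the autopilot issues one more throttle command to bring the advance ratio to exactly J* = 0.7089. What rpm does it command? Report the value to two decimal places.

set_propeller: D = 2.495 m, P = 1.711 m (p = P/D = 0.685772); state ← (V=0, rpm=0)
set_airspeed(73.55): V ← 73.55 m/s
throttle_to(10435): rpm ← 10435
throttle_to(10208): rpm ← 10208
set_airspeed(61.54): V ← 61.54 m/s
adjust_throttle(-631): rpm ← 10208 -631 = 9577
final state: V = 61.54 m/s, rpm = 9577 → n = rpm/60 = 159.616667 rev/s
target J* = 0.7089; solve J* = V/(n·D) for n: n = V/(J*·D) = 61.54/(0.7089 × 2.495) = 34.793808 rev/s
rpm = 60·n = 2087.628494

rpm = 2087.63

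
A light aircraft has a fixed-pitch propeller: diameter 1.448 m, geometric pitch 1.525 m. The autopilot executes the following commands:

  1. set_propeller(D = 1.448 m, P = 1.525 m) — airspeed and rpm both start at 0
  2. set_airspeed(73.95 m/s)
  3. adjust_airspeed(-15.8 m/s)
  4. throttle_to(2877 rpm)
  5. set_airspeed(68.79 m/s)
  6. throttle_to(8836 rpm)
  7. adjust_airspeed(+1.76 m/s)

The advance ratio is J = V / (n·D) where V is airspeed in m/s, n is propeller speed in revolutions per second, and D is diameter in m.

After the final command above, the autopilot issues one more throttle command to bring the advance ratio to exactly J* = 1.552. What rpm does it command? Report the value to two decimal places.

rpm = 1883.60

set_propeller: D = 1.448 m, P = 1.525 m (p = P/D = 1.053177); state ← (V=0, rpm=0)
set_airspeed(73.95): V ← 73.95 m/s
adjust_airspeed(-15.8): V ← 73.95 -15.8 = 58.15 m/s
throttle_to(2877): rpm ← 2877
set_airspeed(68.79): V ← 68.79 m/s
throttle_to(8836): rpm ← 8836
adjust_airspeed(+1.76): V ← 68.79 +1.76 = 70.55 m/s
final state: V = 70.55 m/s, rpm = 8836 → n = rpm/60 = 147.266667 rev/s
target J* = 1.552; solve J* = V/(n·D) for n: n = V/(J*·D) = 70.55/(1.552 × 1.448) = 31.393283 rev/s
rpm = 60·n = 1883.596998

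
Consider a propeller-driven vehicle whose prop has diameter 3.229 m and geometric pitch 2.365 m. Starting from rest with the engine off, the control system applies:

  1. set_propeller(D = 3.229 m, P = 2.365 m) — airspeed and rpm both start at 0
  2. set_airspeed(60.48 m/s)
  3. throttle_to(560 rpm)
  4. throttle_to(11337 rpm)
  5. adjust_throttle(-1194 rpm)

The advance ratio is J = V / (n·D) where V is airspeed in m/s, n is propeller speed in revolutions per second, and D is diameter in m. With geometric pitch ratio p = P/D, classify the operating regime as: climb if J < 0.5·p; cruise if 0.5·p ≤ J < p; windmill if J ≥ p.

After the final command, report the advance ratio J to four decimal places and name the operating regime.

set_propeller: D = 3.229 m, P = 2.365 m (p = P/D = 0.732425); state ← (V=0, rpm=0)
set_airspeed(60.48): V ← 60.48 m/s
throttle_to(560): rpm ← 560
throttle_to(11337): rpm ← 11337
adjust_throttle(-1194): rpm ← 11337 -1194 = 10143
final state: V = 60.48 m/s, rpm = 10143 → n = rpm/60 = 169.050000 rev/s
J = V / (n·D) = 60.48 / (169.050000 × 3.229) = 0.110797
regime bands: climb J<0.3662 | cruise [0.3662, 0.7324) | windmill J≥0.7324
J = 0.1108 → climb

J = 0.1108, regime = climb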